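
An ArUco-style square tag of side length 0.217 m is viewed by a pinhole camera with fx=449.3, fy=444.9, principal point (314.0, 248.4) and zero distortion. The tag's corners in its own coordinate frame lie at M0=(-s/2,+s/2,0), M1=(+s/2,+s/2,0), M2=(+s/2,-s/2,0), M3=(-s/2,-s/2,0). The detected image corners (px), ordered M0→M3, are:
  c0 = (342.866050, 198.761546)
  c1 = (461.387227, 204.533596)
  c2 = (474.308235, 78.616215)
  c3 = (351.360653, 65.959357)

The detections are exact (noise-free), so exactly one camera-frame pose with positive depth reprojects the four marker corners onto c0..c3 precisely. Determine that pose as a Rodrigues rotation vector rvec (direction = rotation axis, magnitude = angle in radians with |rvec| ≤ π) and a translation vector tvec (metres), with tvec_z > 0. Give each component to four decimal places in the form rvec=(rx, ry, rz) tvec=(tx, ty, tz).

rvec=(0.1500, -0.1758, 0.0415) tvec=(0.1615, -0.1891, 0.7649)

Intrinsics K: fx=449.3, fy=444.9, cx=314.0, cy=248.4
Marker side s = 0.217 m; corners in marker frame (Z=0):
  M0 = (-0.1085, +0.1085, 0)
  M1 = (+0.1085, +0.1085, 0)
  M2 = (+0.1085, -0.1085, 0)
  M3 = (-0.1085, -0.1085, 0)
Detected image corners:
  c0 = (342.866050, 198.761546) px
  c1 = (461.387227, 204.533596) px
  c2 = (474.308235, 78.616215) px
  c3 = (351.360653, 65.959357) px
Planar DLT: solve 8×8 A·h = b for H (H[2,2]=1):
  H  [+650.60953 +27.61875 +408.88848]
  H  [+73.88102 +621.68530 +138.41344]
  H  [+0.23176 +0.18951 +1.00000]
B = K⁻¹H; ‖b₁‖=1.307310, ‖b₂‖=1.307310; λ = 2/(‖b₁‖+‖b₂‖) = 0.764930, sign → tz>0 ⇒ λ=+0.764930
r₁ = λ·B[:,0] = (+0.98376,+0.02804,+0.17728); r₂ = λ·B[:,1] = (-0.05429,+0.98795,+0.14496)
r₃ = r₁×r₂ = (-0.17108,-0.15223,+0.97343); SVD([r₁ r₂ r₃]) → R = UVᵀ:
  R  [+0.98376 -0.05429 -0.17108]
  R  [+0.02804 +0.98795 -0.15223]
  R  [+0.17728 +0.14496 +0.97343]
t = (+0.16155, -0.18910, +0.76493) m
tr R = 2.945133; θ = arccos((tr R − 1)/2) = 0.234775 rad = 13.452°
axis k = ((R−Rᵀ)₃₂, (R−Rᵀ)₁₃, (R−Rᵀ)₂₁) / (2 sinθ) = (+0.638770, -0.748772, +0.176957)
rvec = θ·k = (+0.149967, -0.175793, +0.041545)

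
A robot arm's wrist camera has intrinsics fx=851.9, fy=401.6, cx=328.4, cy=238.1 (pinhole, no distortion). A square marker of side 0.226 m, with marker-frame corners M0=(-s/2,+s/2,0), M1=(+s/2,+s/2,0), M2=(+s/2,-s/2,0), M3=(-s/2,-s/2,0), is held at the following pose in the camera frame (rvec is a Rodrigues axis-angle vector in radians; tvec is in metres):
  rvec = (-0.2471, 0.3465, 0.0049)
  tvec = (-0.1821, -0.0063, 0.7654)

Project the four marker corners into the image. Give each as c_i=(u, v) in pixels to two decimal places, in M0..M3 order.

c0=(6.14, 293.72) c1=(229.77, 294.91) c2=(248.80, 174.15) c3=(37.97, 184.10)

Intrinsics K: fx=851.9, fy=401.6, cx=328.4, cy=238.1
Marker side s = 0.226 m; corners in marker frame (Z=0):
  M0 = (-0.1130, +0.1130, 0)
  M1 = (+0.1130, +0.1130, 0)
  M2 = (+0.1130, -0.1130, 0)
  M3 = (-0.1130, -0.1130, 0)
rvec = (-0.2471, 0.3465, 0.0049), |rvec| = θ = 0.42561 rad = 24.386°
Rodrigues: sinθ=0.41288, 1−cosθ=0.08921; R = I + sinθ·[k]× + (1−cosθ)·[k]×²:
    [+0.94086 -0.04692 +0.33554]
    [-0.03741 +0.96992 +0.24054]
    [-0.33673 -0.23887 +0.91080]
t = (-0.1821, -0.0063, 0.7654) m
M0: Pc = R·M0+t = (-0.29372, +0.10753, +0.77646); u = 851.9·(-0.29372)/0.77646 + 328.4 = 6.1427, v = 401.6·(+0.10753)/0.77646 + 238.1 = 293.7159
M1: Pc = R·M1+t = (-0.08109, +0.09907, +0.70036); u = 851.9·(-0.08109)/0.70036 + 328.4 = 229.7697, v = 401.6·(+0.09907)/0.70036 + 238.1 = 294.9105
M2: Pc = R·M2+t = (-0.07048, -0.12013, +0.75434); u = 851.9·(-0.07048)/0.75434 + 328.4 = 248.8038, v = 401.6·(-0.12013)/0.75434 + 238.1 = 174.1455
M3: Pc = R·M3+t = (-0.28311, -0.11167, +0.83044); u = 851.9·(-0.28311)/0.83044 + 328.4 = 37.9700, v = 401.6·(-0.11167)/0.83044 + 238.1 = 184.0953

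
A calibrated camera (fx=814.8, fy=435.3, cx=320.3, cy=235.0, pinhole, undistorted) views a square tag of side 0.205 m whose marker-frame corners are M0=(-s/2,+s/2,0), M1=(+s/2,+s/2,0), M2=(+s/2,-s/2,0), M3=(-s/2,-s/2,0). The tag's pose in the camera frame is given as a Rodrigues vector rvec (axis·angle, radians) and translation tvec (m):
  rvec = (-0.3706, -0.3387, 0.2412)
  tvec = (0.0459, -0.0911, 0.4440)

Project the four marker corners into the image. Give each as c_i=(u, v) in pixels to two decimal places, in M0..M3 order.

c0=(178.86, 202.42) c1=(551.29, 266.58) c2=(569.79, 104.14) c3=(265.28, 30.97)

Intrinsics K: fx=814.8, fy=435.3, cx=320.3, cy=235.0
Marker side s = 0.205 m; corners in marker frame (Z=0):
  M0 = (-0.1025, +0.1025, 0)
  M1 = (+0.1025, +0.1025, 0)
  M2 = (+0.1025, -0.1025, 0)
  M3 = (-0.1025, -0.1025, 0)
rvec = (-0.3706, -0.3387, 0.2412), |rvec| = θ = 0.55699 rad = 31.913°
Rodrigues: sinθ=0.52863, 1−cosθ=0.15115; R = I + sinθ·[k]× + (1−cosθ)·[k]×²:
    [+0.91576 -0.16777 -0.36501]
    [+0.29008 +0.90474 +0.31193]
    [+0.27791 -0.39153 +0.87719]
t = (0.0459, -0.0911, 0.4440) m
M0: Pc = R·M0+t = (-0.06516, -0.02810, +0.37538); u = 814.8·(-0.06516)/0.37538 + 320.3 = 178.8607, v = 435.3·(-0.02810)/0.37538 + 235.0 = 202.4184
M1: Pc = R·M1+t = (+0.12257, +0.03137, +0.43235); u = 814.8·(+0.12257)/0.43235 + 320.3 = 551.2917, v = 435.3·(+0.03137)/0.43235 + 235.0 = 266.5825
M2: Pc = R·M2+t = (+0.15696, -0.15410, +0.51262); u = 814.8·(+0.15696)/0.51262 + 320.3 = 569.7890, v = 435.3·(-0.15410)/0.51262 + 235.0 = 104.1401
M3: Pc = R·M3+t = (-0.03077, -0.21357, +0.45565); u = 814.8·(-0.03077)/0.45565 + 320.3 = 265.2764, v = 435.3·(-0.21357)/0.45565 + 235.0 = 30.9683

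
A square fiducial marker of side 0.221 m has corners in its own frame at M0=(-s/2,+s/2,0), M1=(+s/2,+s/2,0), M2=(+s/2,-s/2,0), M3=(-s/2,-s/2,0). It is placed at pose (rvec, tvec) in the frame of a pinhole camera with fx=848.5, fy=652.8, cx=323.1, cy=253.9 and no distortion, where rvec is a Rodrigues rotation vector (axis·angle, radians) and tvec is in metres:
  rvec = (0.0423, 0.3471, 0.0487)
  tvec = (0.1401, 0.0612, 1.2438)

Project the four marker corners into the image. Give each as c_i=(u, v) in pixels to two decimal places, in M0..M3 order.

Intrinsics K: fx=848.5, fy=652.8, cx=323.1, cy=253.9
Marker side s = 0.221 m; corners in marker frame (Z=0):
  M0 = (-0.1105, +0.1105, 0)
  M1 = (+0.1105, +0.1105, 0)
  M2 = (+0.1105, -0.1105, 0)
  M3 = (-0.1105, -0.1105, 0)
rvec = (0.0423, 0.3471, 0.0487), |rvec| = θ = 0.35304 rad = 20.228°
Rodrigues: sinθ=0.34575, 1−cosθ=0.06168; R = I + sinθ·[k]× + (1−cosθ)·[k]×²:
    [+0.93921 -0.04043 +0.34095]
    [+0.05496 +0.99794 -0.03306]
    [-0.33892 +0.04979 +0.93950]
t = (0.1401, 0.0612, 1.2438) m
M0: Pc = R·M0+t = (+0.03185, +0.16540, +1.28675); u = 848.5·(+0.03185)/1.28675 + 323.1 = 344.1022, v = 652.8·(+0.16540)/1.28675 + 253.9 = 337.8111
M1: Pc = R·M1+t = (+0.23942, +0.17755, +1.21185); u = 848.5·(+0.23942)/1.21185 + 323.1 = 490.7310, v = 652.8·(+0.17755)/1.21185 + 253.9 = 349.5402
M2: Pc = R·M2+t = (+0.24835, -0.04300, +1.20085); u = 848.5·(+0.24835)/1.20085 + 323.1 = 498.5803, v = 652.8·(-0.04300)/1.20085 + 253.9 = 230.5248
M3: Pc = R·M3+t = (+0.04078, -0.05515, +1.27575); u = 848.5·(+0.04078)/1.27575 + 323.1 = 350.2259, v = 652.8·(-0.05515)/1.27575 + 253.9 = 225.6820

c0=(344.10, 337.81) c1=(490.73, 349.54) c2=(498.58, 230.52) c3=(350.23, 225.68)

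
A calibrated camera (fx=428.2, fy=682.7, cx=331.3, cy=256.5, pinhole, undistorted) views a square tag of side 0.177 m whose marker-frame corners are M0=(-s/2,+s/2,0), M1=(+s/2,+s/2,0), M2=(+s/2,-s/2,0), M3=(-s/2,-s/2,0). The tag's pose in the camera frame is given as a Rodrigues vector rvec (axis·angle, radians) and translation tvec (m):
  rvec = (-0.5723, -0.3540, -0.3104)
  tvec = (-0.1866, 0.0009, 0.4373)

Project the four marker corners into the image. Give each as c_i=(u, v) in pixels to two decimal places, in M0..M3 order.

c0=(54.99, 423.40) c1=(258.04, 343.49) c2=(213.98, 142.26) c3=(41.82, 174.43)

Intrinsics K: fx=428.2, fy=682.7, cx=331.3, cy=256.5
Marker side s = 0.177 m; corners in marker frame (Z=0):
  M0 = (-0.0885, +0.0885, 0)
  M1 = (+0.0885, +0.0885, 0)
  M2 = (+0.0885, -0.0885, 0)
  M3 = (-0.0885, -0.0885, 0)
rvec = (-0.5723, -0.3540, -0.3104), |rvec| = θ = 0.74107 rad = 42.460°
Rodrigues: sinθ=0.67508, 1−cosθ=0.26226; R = I + sinθ·[k]× + (1−cosθ)·[k]×²:
    [+0.89415 +0.37950 -0.23765]
    [-0.18601 +0.79759 +0.57381]
    [+0.40731 -0.46886 +0.78375]
t = (-0.1866, 0.0009, 0.4373) m
M0: Pc = R·M0+t = (-0.23215, +0.08795, +0.35976); u = 428.2·(-0.23215)/0.35976 + 331.3 = 54.9902, v = 682.7·(+0.08795)/0.35976 + 256.5 = 423.3964
M1: Pc = R·M1+t = (-0.07388, +0.05502, +0.43185); u = 428.2·(-0.07388)/0.43185 + 331.3 = 258.0430, v = 682.7·(+0.05502)/0.43185 + 256.5 = 343.4858
M2: Pc = R·M2+t = (-0.14105, -0.08615, +0.51484); u = 428.2·(-0.14105)/0.51484 + 331.3 = 213.9836, v = 682.7·(-0.08615)/0.51484 + 256.5 = 142.2636
M3: Pc = R·M3+t = (-0.29932, -0.05322, +0.44275); u = 428.2·(-0.29932)/0.44275 + 331.3 = 41.8169, v = 682.7·(-0.05322)/0.44275 + 256.5 = 174.4304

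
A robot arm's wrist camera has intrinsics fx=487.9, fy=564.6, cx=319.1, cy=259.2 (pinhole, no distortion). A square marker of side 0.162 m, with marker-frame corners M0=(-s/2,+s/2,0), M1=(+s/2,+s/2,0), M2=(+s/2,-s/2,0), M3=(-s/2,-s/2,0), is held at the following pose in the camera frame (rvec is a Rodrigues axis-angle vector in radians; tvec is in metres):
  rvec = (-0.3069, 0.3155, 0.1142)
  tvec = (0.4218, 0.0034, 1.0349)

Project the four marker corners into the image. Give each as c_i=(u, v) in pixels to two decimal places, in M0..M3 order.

Intrinsics K: fx=487.9, fy=564.6, cx=319.1, cy=259.2
Marker side s = 0.162 m; corners in marker frame (Z=0):
  M0 = (-0.0810, +0.0810, 0)
  M1 = (+0.0810, +0.0810, 0)
  M2 = (+0.0810, -0.0810, 0)
  M3 = (-0.0810, -0.0810, 0)
rvec = (-0.3069, 0.3155, 0.1142), |rvec| = θ = 0.45472 rad = 26.053°
Rodrigues: sinθ=0.43921, 1−cosθ=0.10162; R = I + sinθ·[k]× + (1−cosθ)·[k]×²:
    [+0.94467 -0.15789 +0.28752]
    [+0.06272 +0.94730 +0.31414]
    [-0.32196 -0.27873 +0.90479]
t = (0.4218, 0.0034, 1.0349) m
M0: Pc = R·M0+t = (+0.33249, +0.07505, +1.03840); u = 487.9·(+0.33249)/1.03840 + 319.1 = 475.3237, v = 564.6·(+0.07505)/1.03840 + 259.2 = 300.0068
M1: Pc = R·M1+t = (+0.48553, +0.08521, +0.98624); u = 487.9·(+0.48553)/0.98624 + 319.1 = 559.2938, v = 564.6·(+0.08521)/0.98624 + 259.2 = 307.9816
M2: Pc = R·M2+t = (+0.51111, -0.06825, +1.03140); u = 487.9·(+0.51111)/1.03140 + 319.1 = 560.8781, v = 564.6·(-0.06825)/1.03140 + 259.2 = 221.8384
M3: Pc = R·M3+t = (+0.35807, -0.07841, +1.08356); u = 487.9·(+0.35807)/1.08356 + 319.1 = 480.3309, v = 564.6·(-0.07841)/1.08356 + 259.2 = 218.3425

c0=(475.32, 300.01) c1=(559.29, 307.98) c2=(560.88, 221.84) c3=(480.33, 218.34)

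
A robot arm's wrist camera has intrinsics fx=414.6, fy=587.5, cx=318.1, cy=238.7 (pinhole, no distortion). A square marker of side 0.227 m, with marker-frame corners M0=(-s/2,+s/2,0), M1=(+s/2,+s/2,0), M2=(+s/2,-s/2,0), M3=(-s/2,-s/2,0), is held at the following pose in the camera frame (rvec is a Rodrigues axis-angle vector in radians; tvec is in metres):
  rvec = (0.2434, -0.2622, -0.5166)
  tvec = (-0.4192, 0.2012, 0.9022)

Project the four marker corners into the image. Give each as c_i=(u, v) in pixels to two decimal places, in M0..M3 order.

Intrinsics K: fx=414.6, fy=587.5, cx=318.1, cy=238.7
Marker side s = 0.227 m; corners in marker frame (Z=0):
  M0 = (-0.1135, +0.1135, 0)
  M1 = (+0.1135, +0.1135, 0)
  M2 = (+0.1135, -0.1135, 0)
  M3 = (-0.1135, -0.1135, 0)
rvec = (0.2434, -0.2622, -0.5166), |rvec| = θ = 0.62839 rad = 36.004°
Rodrigues: sinθ=0.58784, 1−cosθ=0.19102; R = I + sinθ·[k]× + (1−cosθ)·[k]×²:
    [+0.83764 +0.45239 -0.30611]
    [-0.51414 +0.84224 -0.16217]
    [+0.18445 +0.29322 +0.93808]
t = (-0.4192, 0.2012, 0.9022) m
M0: Pc = R·M0+t = (-0.46293, +0.35515, +0.91455); u = 414.6·(-0.46293)/0.91455 + 318.1 = 108.2374, v = 587.5·(+0.35515)/0.91455 + 238.7 = 466.8460
M1: Pc = R·M1+t = (-0.27278, +0.23844, +0.95642); u = 414.6·(-0.27278)/0.95642 + 318.1 = 199.8510, v = 587.5·(+0.23844)/0.95642 + 238.7 = 385.1664
M2: Pc = R·M2+t = (-0.37547, +0.04725, +0.88985); u = 414.6·(-0.37547)/0.88985 + 318.1 = 143.1593, v = 587.5·(+0.04725)/0.88985 + 238.7 = 269.8963
M3: Pc = R·M3+t = (-0.56562, +0.16396, +0.84798); u = 414.6·(-0.56562)/0.84798 + 318.1 = 41.5553, v = 587.5·(+0.16396)/0.84798 + 238.7 = 352.2955

c0=(108.24, 466.85) c1=(199.85, 385.17) c2=(143.16, 269.90) c3=(41.56, 352.30)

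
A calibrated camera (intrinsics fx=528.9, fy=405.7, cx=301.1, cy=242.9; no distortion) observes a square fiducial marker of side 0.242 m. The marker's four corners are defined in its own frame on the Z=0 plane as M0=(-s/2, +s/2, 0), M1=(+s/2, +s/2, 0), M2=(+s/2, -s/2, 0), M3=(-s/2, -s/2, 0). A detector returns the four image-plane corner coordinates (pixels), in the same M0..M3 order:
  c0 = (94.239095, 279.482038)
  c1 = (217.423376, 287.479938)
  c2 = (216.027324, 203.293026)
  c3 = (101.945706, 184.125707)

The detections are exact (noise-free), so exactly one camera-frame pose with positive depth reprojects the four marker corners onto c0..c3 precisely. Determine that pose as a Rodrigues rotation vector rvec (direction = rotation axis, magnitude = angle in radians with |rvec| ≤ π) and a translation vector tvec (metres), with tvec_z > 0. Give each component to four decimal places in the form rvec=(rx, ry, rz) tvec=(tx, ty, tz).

Intrinsics K: fx=528.9, fy=405.7, cx=301.1, cy=242.9
Marker side s = 0.242 m; corners in marker frame (Z=0):
  M0 = (-0.1210, +0.1210, 0)
  M1 = (+0.1210, +0.1210, 0)
  M2 = (+0.1210, -0.1210, 0)
  M3 = (-0.1210, -0.1210, 0)
Detected image corners:
  c0 = (94.239095, 279.482038) px
  c1 = (217.423376, 287.479938) px
  c2 = (216.027324, 203.293026) px
  c3 = (101.945706, 184.125707) px
Planar DLT: solve 8×8 A·h = b for H (H[2,2]=1):
  H  [+577.65703 -59.32921 +161.48479]
  H  [+190.54856 +297.29650 +237.41407]
  H  [+0.55985 -0.30217 +1.00000]
B = K⁻¹H; ‖b₁‖=0.964245, ‖b₂‖=0.964245; λ = 2/(‖b₁‖+‖b₂‖) = 1.037081, sign → tz>0 ⇒ λ=+1.037081
r₁ = λ·B[:,0] = (+0.80214,+0.13947,+0.58061); r₂ = λ·B[:,1] = (+0.06207,+0.94760,-0.31338)
r₃ = r₁×r₂ = (-0.59389,+0.28741,+0.75145); SVD([r₁ r₂ r₃]) → R = UVᵀ:
  R  [+0.80214 +0.06207 -0.59389]
  R  [+0.13947 +0.94760 +0.28741]
  R  [+0.58061 -0.31338 +0.75145]
t = (-0.27376, -0.01402, +1.03708) m
tr R = 2.501195; θ = arccos((tr R − 1)/2) = 0.721830 rad = 41.358°
axis k = ((R−Rᵀ)₃₂, (R−Rᵀ)₁₃, (R−Rᵀ)₂₁) / (2 sinθ) = (-0.454624, -0.888756, +0.058569)
rvec = θ·k = (-0.328161, -0.641531, +0.042277)

rvec=(-0.3282, -0.6415, 0.0423) tvec=(-0.2738, -0.0140, 1.0371)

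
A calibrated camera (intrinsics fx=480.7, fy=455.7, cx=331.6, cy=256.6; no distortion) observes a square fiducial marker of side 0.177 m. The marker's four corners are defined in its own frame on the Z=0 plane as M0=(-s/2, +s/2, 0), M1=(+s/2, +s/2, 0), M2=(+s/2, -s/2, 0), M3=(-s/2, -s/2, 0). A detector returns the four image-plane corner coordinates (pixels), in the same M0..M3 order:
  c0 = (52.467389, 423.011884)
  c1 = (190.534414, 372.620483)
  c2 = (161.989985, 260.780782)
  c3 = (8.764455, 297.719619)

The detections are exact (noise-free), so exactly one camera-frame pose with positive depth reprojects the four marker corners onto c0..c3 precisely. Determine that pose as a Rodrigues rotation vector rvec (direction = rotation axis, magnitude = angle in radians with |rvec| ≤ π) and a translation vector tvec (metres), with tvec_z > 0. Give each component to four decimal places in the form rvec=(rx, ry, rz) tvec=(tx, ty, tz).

rvec=(0.2023, -0.5457, -0.2115) tvec=(-0.2890, 0.1130, 0.6245)

Intrinsics K: fx=480.7, fy=455.7, cx=331.6, cy=256.6
Marker side s = 0.177 m; corners in marker frame (Z=0):
  M0 = (-0.0885, +0.0885, 0)
  M1 = (+0.0885, +0.0885, 0)
  M2 = (+0.0885, -0.0885, 0)
  M3 = (-0.0885, -0.0885, 0)
Detected image corners:
  c0 = (52.467389, 423.011884) px
  c1 = (190.534414, 372.620483) px
  c2 = (161.989985, 260.780782) px
  c3 = (8.764455, 297.719619) px
Planar DLT: solve 8×8 A·h = b for H (H[2,2]=1):
  H  [+902.65244 +241.77399 +109.13177]
  H  [+17.99991 +800.30344 +339.07738]
  H  [+0.78579 +0.39311 +1.00000]
B = K⁻¹H; ‖b₁‖=1.601256, ‖b₂‖=1.601256; λ = 2/(‖b₁‖+‖b₂‖) = 0.624510, sign → tz>0 ⇒ λ=+0.624510
r₁ = λ·B[:,0] = (+0.83417,-0.25166,+0.49074); r₂ = λ·B[:,1] = (+0.14475,+0.95853,+0.24550)
r₃ = r₁×r₂ = (-0.53217,-0.13376,+0.83601); SVD([r₁ r₂ r₃]) → R = UVᵀ:
  R  [+0.83417 +0.14475 -0.53217]
  R  [-0.25166 +0.95853 -0.13376]
  R  [+0.49074 +0.24550 +0.83601]
t = (-0.28902, +0.11303, +0.62451) m
tr R = 2.628707; θ = arccos((tr R − 1)/2) = 0.619182 rad = 35.477°
axis k = ((R−Rᵀ)₃₂, (R−Rᵀ)₁₃, (R−Rᵀ)₂₁) / (2 sinθ) = (+0.326741, -0.881253, -0.341516)
rvec = θ·k = (+0.202312, -0.545656, -0.211461)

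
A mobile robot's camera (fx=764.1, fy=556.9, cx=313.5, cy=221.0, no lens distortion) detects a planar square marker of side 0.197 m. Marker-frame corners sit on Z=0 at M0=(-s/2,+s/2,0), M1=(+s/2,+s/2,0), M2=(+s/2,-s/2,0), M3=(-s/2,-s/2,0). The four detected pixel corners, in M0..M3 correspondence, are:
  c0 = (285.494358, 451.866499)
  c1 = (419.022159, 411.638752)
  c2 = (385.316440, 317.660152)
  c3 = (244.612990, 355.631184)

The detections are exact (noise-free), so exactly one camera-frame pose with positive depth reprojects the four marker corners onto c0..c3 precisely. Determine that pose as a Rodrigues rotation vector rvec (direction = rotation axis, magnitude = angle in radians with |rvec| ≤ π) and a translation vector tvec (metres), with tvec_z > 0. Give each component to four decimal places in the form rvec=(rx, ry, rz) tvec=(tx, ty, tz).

rvec=(0.1837, -0.2428, -0.2871) tvec=(0.0291, 0.2987, 1.0158)

Intrinsics K: fx=764.1, fy=556.9, cx=313.5, cy=221.0
Marker side s = 0.197 m; corners in marker frame (Z=0):
  M0 = (-0.0985, +0.0985, 0)
  M1 = (+0.0985, +0.0985, 0)
  M2 = (+0.0985, -0.0985, 0)
  M3 = (-0.0985, -0.0985, 0)
Detected image corners:
  c0 = (285.494358, 451.866499) px
  c1 = (419.022159, 411.638752) px
  c2 = (385.316440, 317.660152) px
  c3 = (244.612990, 355.631184) px
Planar DLT: solve 8×8 A·h = b for H (H[2,2]=1):
  H  [+764.55394 +258.81738 +335.39111]
  H  [-119.23147 +563.13695 +384.78253]
  H  [+0.20656 +0.20947 +1.00000]
B = K⁻¹H; ‖b₁‖=0.984427, ‖b₂‖=0.984427; λ = 2/(‖b₁‖+‖b₂‖) = 1.015819, sign → tz>0 ⇒ λ=+1.015819
r₁ = λ·B[:,0] = (+0.93033,-0.30075,+0.20983); r₂ = λ·B[:,1] = (+0.25678,+0.94276,+0.21278)
r₃ = r₁×r₂ = (-0.26181,-0.14408,+0.95430); SVD([r₁ r₂ r₃]) → R = UVᵀ:
  R  [+0.93033 +0.25678 -0.26181]
  R  [-0.30075 +0.94276 -0.14408]
  R  [+0.20983 +0.21278 +0.95430]
t = (+0.02910, +0.29875, +1.01582) m
tr R = 2.827393; θ = arccos((tr R − 1)/2) = 0.418508 rad = 23.979°
axis k = ((R−Rᵀ)₃₂, (R−Rᵀ)₁₃, (R−Rᵀ)₂₁) / (2 sinθ) = (+0.439050, -0.580271, -0.685945)
rvec = θ·k = (+0.183746, -0.242848, -0.287074)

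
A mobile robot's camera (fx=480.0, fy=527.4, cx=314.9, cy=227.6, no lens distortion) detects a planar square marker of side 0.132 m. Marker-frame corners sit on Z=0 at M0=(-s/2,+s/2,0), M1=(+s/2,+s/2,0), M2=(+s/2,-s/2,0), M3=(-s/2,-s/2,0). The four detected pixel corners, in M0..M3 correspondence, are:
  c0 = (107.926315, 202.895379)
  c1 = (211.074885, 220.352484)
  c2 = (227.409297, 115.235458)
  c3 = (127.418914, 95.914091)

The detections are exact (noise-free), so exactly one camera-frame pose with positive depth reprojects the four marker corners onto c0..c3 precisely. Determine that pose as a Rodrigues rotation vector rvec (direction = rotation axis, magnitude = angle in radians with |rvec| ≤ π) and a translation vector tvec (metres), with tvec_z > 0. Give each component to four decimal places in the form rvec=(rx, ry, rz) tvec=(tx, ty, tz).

Intrinsics K: fx=480.0, fy=527.4, cx=314.9, cy=227.6
Marker side s = 0.132 m; corners in marker frame (Z=0):
  M0 = (-0.0660, +0.0660, 0)
  M1 = (+0.0660, +0.0660, 0)
  M2 = (+0.0660, -0.0660, 0)
  M3 = (-0.0660, -0.0660, 0)
Detected image corners:
  c0 = (107.926315, 202.895379) px
  c1 = (211.074885, 220.352484) px
  c2 = (227.409297, 115.235458) px
  c3 = (127.418914, 95.914091) px
Planar DLT: solve 8×8 A·h = b for H (H[2,2]=1):
  H  [+797.74872 -170.23995 +169.14498]
  H  [+166.18916 +770.68767 +157.98168]
  H  [+0.16886 -0.20578 +1.00000]
B = K⁻¹H; ‖b₁‖=1.579053, ‖b₂‖=1.579053; λ = 2/(‖b₁‖+‖b₂‖) = 0.633291, sign → tz>0 ⇒ λ=+0.633291
r₁ = λ·B[:,0] = (+0.98236,+0.15341,+0.10694); r₂ = λ·B[:,1] = (-0.13911,+0.98166,-0.13032)
r₃ = r₁×r₂ = (-0.12497,+0.11314,+0.98569); SVD([r₁ r₂ r₃]) → R = UVᵀ:
  R  [+0.98236 -0.13911 -0.12497]
  R  [+0.15341 +0.98166 +0.11314]
  R  [+0.10694 -0.13032 +0.98569]
t = (-0.19230, -0.08360, +0.63329) m
tr R = 2.949713; θ = arccos((tr R − 1)/2) = 0.224721 rad = 12.876°
axis k = ((R−Rᵀ)₃₂, (R−Rᵀ)₁₃, (R−Rᵀ)₂₁) / (2 sinθ) = (-0.546280, -0.520350, +0.656364)
rvec = θ·k = (-0.122761, -0.116934, +0.147499)

rvec=(-0.1228, -0.1169, 0.1475) tvec=(-0.1923, -0.0836, 0.6333)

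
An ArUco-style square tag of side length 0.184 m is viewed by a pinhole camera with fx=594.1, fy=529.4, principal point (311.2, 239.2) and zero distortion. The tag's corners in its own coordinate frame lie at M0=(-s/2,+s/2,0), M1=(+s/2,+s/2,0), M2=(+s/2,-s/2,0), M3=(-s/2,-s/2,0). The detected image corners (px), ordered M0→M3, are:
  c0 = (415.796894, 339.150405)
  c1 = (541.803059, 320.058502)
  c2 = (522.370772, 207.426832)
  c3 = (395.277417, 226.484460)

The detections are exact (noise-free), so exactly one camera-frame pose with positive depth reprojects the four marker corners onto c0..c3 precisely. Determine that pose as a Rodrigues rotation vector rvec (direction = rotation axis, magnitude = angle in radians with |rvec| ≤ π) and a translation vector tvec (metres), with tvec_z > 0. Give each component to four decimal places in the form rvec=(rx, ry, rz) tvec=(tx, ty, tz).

rvec=(0.0377, -0.0111, -0.1665) tvec=(0.2256, 0.0551, 0.8500)

Intrinsics K: fx=594.1, fy=529.4, cx=311.2, cy=239.2
Marker side s = 0.184 m; corners in marker frame (Z=0):
  M0 = (-0.0920, +0.0920, 0)
  M1 = (+0.0920, +0.0920, 0)
  M2 = (+0.0920, -0.0920, 0)
  M3 = (-0.0920, -0.0920, 0)
Detected image corners:
  c0 = (415.796894, 339.150405) px
  c1 = (541.803059, 320.058502) px
  c2 = (522.370772, 207.426832) px
  c3 = (395.277417, 226.484460) px
Planar DLT: solve 8×8 A·h = b for H (H[2,2]=1):
  H  [+692.12315 +129.76199 +468.90779]
  H  [-101.12314 +624.57958 +273.50621]
  H  [+0.00931 +0.04522 +1.00000]
B = K⁻¹H; ‖b₁‖=1.176465, ‖b₂‖=1.176465; λ = 2/(‖b₁‖+‖b₂‖) = 0.850004, sign → tz>0 ⇒ λ=+0.850004
r₁ = λ·B[:,0] = (+0.98610,-0.16594,+0.00791); r₂ = λ·B[:,1] = (+0.16552,+0.98546,+0.03844)
r₃ = r₁×r₂ = (-0.01418,-0.03659,+0.99923); SVD([r₁ r₂ r₃]) → R = UVᵀ:
  R  [+0.98610 +0.16552 -0.01418]
  R  [-0.16594 +0.98546 -0.03659]
  R  [+0.00791 +0.03844 +0.99923]
t = (+0.22564, +0.05508, +0.85000) m
tr R = 2.970791; θ = arccos((tr R − 1)/2) = 0.171116 rad = 9.804°
axis k = ((R−Rᵀ)₃₂, (R−Rᵀ)₁₃, (R−Rᵀ)₂₁) / (2 sinθ) = (+0.220314, -0.064868, -0.973270)
rvec = θ·k = (+0.037699, -0.011100, -0.166542)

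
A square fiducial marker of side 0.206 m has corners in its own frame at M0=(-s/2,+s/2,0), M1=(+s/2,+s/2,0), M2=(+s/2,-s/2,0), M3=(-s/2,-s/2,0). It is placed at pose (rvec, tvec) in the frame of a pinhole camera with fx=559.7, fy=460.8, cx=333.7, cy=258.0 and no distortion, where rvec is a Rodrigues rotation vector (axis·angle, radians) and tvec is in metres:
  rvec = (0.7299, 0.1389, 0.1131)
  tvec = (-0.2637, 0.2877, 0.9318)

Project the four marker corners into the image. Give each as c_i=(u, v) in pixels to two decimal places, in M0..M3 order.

Intrinsics K: fx=559.7, fy=460.8, cx=333.7, cy=258.0
Marker side s = 0.206 m; corners in marker frame (Z=0):
  M0 = (-0.1030, +0.1030, 0)
  M1 = (+0.1030, +0.1030, 0)
  M2 = (+0.1030, -0.1030, 0)
  M3 = (-0.1030, -0.1030, 0)
rvec = (0.7299, 0.1389, 0.1131), |rvec| = θ = 0.75156 rad = 43.061°
Rodrigues: sinθ=0.68278, 1−cosθ=0.26937; R = I + sinθ·[k]× + (1−cosθ)·[k]×²:
    [+0.98470 -0.05440 +0.16556]
    [+0.15110 +0.73983 -0.65561]
    [-0.08682 +0.67059 +0.73673]
t = (-0.2637, 0.2877, 0.9318) m
M0: Pc = R·M0+t = (-0.37073, +0.34834, +1.00981); u = 559.7·(-0.37073)/1.00981 + 333.7 = 128.2205, v = 460.8·(+0.34834)/1.00981 + 258.0 = 416.9547
M1: Pc = R·M1+t = (-0.16788, +0.37947, +0.99193); u = 559.7·(-0.16788)/0.99193 + 333.7 = 238.9735, v = 460.8·(+0.37947)/0.99193 + 258.0 = 434.2805
M2: Pc = R·M2+t = (-0.15667, +0.22706, +0.85379); u = 559.7·(-0.15667)/0.85379 + 333.7 = 230.9930, v = 460.8·(+0.22706)/0.85379 + 258.0 = 380.5479
M3: Pc = R·M3+t = (-0.35952, +0.19593, +0.87167); u = 559.7·(-0.35952)/0.87167 + 333.7 = 102.8517, v = 460.8·(+0.19593)/0.87167 + 258.0 = 361.5788

c0=(128.22, 416.95) c1=(238.97, 434.28) c2=(230.99, 380.55) c3=(102.85, 361.58)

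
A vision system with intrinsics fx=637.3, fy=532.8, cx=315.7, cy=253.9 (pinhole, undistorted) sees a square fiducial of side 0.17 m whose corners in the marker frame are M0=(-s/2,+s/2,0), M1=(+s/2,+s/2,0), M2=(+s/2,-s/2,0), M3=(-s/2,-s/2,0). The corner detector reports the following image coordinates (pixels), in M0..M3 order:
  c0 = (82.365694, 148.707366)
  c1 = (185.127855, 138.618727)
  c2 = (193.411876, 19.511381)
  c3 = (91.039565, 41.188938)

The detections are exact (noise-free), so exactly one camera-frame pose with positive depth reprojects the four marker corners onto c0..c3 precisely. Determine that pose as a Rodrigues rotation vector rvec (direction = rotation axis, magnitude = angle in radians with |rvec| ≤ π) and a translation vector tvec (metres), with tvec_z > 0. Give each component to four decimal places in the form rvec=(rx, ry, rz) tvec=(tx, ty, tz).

rvec=(-0.0675, 0.5003, 0.0303) tvec=(-0.2221, -0.2458, 0.7850)

Intrinsics K: fx=637.3, fy=532.8, cx=315.7, cy=253.9
Marker side s = 0.17 m; corners in marker frame (Z=0):
  M0 = (-0.0850, +0.0850, 0)
  M1 = (+0.0850, +0.0850, 0)
  M2 = (+0.0850, -0.0850, 0)
  M3 = (-0.0850, -0.0850, 0)
Detected image corners:
  c0 = (82.365694, 148.707366) px
  c1 = (185.127855, 138.618727) px
  c2 = (193.411876, 19.511381) px
  c3 = (91.039565, 41.188938) px
Planar DLT: solve 8×8 A·h = b for H (H[2,2]=1):
  H  [+518.90503 -60.00007 +135.34548]
  H  [-146.87482 +658.42778 +87.06836]
  H  [-0.61183 -0.07294 +1.00000]
B = K⁻¹H; ‖b₁‖=1.273959, ‖b₂‖=1.273959; λ = 2/(‖b₁‖+‖b₂‖) = 0.784955, sign → tz>0 ⇒ λ=+0.784955
r₁ = λ·B[:,0] = (+0.87704,+0.01248,-0.48026); r₂ = λ·B[:,1] = (-0.04554,+0.99732,-0.05725)
r₃ = r₁×r₂ = (+0.47826,+0.07208,+0.87525); SVD([r₁ r₂ r₃]) → R = UVᵀ:
  R  [+0.87704 -0.04554 +0.47826]
  R  [+0.01248 +0.99732 +0.07208]
  R  [-0.48026 -0.05725 +0.87525]
t = (-0.22214, -0.24579, +0.78495) m
tr R = 2.749612; θ = arccos((tr R − 1)/2) = 0.505761 rad = 28.978°
axis k = ((R−Rᵀ)₃₂, (R−Rᵀ)₁₃, (R−Rᵀ)₂₁) / (2 sinθ) = (-0.133481, +0.989241, +0.059878)
rvec = θ·k = (-0.067509, +0.500319, +0.030284)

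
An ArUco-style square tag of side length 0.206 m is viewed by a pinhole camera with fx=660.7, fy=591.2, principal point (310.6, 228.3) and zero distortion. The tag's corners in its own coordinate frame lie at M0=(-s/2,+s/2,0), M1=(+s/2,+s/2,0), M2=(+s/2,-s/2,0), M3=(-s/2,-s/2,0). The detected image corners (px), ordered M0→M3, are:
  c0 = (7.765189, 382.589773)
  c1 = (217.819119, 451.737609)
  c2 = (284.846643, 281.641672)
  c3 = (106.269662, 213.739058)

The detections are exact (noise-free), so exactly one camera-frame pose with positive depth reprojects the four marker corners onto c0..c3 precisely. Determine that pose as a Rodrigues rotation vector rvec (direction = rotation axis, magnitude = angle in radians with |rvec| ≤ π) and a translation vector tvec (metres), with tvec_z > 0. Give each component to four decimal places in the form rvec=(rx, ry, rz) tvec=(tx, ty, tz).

rvec=(-0.4351, -0.2538, 0.3707) tvec=(-0.1515, 0.1109, 0.6622)

Intrinsics K: fx=660.7, fy=591.2, cx=310.6, cy=228.3
Marker side s = 0.206 m; corners in marker frame (Z=0):
  M0 = (-0.1030, +0.1030, 0)
  M1 = (+0.1030, +0.1030, 0)
  M2 = (+0.1030, -0.1030, 0)
  M3 = (-0.1030, -0.1030, 0)
Detected image corners:
  c0 = (7.765189, 382.589773) px
  c1 = (217.819119, 451.737609) px
  c2 = (284.846643, 281.641672) px
  c3 = (106.269662, 213.739058) px
Planar DLT: solve 8×8 A·h = b for H (H[2,2]=1):
  H  [+975.02563 -505.30393 +159.49963]
  H  [+412.48700 +595.45325 +327.30890]
  H  [+0.24081 -0.68378 +1.00000]
B = K⁻¹H; ‖b₁‖=1.510028, ‖b₂‖=1.510028; λ = 2/(‖b₁‖+‖b₂‖) = 0.662239, sign → tz>0 ⇒ λ=+0.662239
r₁ = λ·B[:,0] = (+0.90233,+0.40047,+0.15948); r₂ = λ·B[:,1] = (-0.29360,+0.84187,-0.45283)
r₃ = r₁×r₂ = (-0.31560,+0.36178,+0.87722); SVD([r₁ r₂ r₃]) → R = UVᵀ:
  R  [+0.90233 -0.29360 -0.31560]
  R  [+0.40047 +0.84187 +0.36178]
  R  [+0.15948 -0.45283 +0.87722]
t = (-0.15145, +0.11091, +0.66224) m
tr R = 2.621415; θ = arccos((tr R − 1)/2) = 0.625437 rad = 35.835°
axis k = ((R−Rᵀ)₃₂, (R−Rᵀ)₁₃, (R−Rᵀ)₂₁) / (2 sinθ) = (-0.695705, -0.405737, +0.592766)
rvec = θ·k = (-0.435120, -0.253763, +0.370738)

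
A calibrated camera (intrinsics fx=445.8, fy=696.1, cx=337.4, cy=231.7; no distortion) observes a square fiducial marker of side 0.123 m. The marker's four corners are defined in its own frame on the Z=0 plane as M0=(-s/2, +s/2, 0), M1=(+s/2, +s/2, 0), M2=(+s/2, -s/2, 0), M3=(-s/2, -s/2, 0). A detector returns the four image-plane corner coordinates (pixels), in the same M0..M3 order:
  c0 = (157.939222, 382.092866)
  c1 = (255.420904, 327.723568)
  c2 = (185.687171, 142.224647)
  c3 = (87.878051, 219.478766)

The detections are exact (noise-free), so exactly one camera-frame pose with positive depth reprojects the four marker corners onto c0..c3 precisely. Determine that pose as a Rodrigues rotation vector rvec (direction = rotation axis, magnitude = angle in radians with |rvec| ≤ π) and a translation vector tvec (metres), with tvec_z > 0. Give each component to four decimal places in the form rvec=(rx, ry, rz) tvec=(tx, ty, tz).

Intrinsics K: fx=445.8, fy=696.1, cx=337.4, cy=231.7
Marker side s = 0.123 m; corners in marker frame (Z=0):
  M0 = (-0.0615, +0.0615, 0)
  M1 = (+0.0615, +0.0615, 0)
  M2 = (+0.0615, -0.0615, 0)
  M3 = (-0.0615, -0.0615, 0)
Detected image corners:
  c0 = (157.939222, 382.092866) px
  c1 = (255.420904, 327.723568) px
  c2 = (185.687171, 142.224647) px
  c3 = (87.878051, 219.478766) px
Planar DLT: solve 8×8 A·h = b for H (H[2,2]=1):
  H  [+650.73883 +675.43948 +170.57020]
  H  [-754.66636 +1577.38892 +272.90388]
  H  [-0.83313 +0.62364 +1.00000]
B = K⁻¹H; ‖b₁‖=2.390453, ‖b₂‖=2.390453; λ = 2/(‖b₁‖+‖b₂‖) = 0.418331, sign → tz>0 ⇒ λ=+0.418331
r₁ = λ·B[:,0] = (+0.87442,-0.33752,-0.34853); r₂ = λ·B[:,1] = (+0.43637,+0.86112,+0.26089)
r₃ = r₁×r₂ = (+0.21207,-0.38021,+0.90026); SVD([r₁ r₂ r₃]) → R = UVᵀ:
  R  [+0.87442 +0.43637 +0.21207]
  R  [-0.33752 +0.86112 -0.38021]
  R  [-0.34853 +0.26089 +0.90026]
t = (-0.15655, +0.02476, +0.41833) m
tr R = 2.635795; θ = arccos((tr R − 1)/2) = 0.613049 rad = 35.125°
axis k = ((R−Rᵀ)₃₂, (R−Rᵀ)₁₃, (R−Rᵀ)₂₁) / (2 sinθ) = (+0.557128, +0.487162, -0.672519)
rvec = θ·k = (+0.341547, +0.298654, -0.412288)

rvec=(0.3415, 0.2987, -0.4123) tvec=(-0.1566, 0.0248, 0.4183)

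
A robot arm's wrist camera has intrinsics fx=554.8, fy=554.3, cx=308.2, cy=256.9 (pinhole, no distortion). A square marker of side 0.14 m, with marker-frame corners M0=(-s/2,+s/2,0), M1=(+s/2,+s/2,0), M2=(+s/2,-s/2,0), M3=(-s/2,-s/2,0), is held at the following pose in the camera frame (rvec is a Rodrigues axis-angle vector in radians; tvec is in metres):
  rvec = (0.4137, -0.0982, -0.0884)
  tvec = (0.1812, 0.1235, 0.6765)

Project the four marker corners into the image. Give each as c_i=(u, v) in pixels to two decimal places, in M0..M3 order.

Intrinsics K: fx=554.8, fy=554.3, cx=308.2, cy=256.9
Marker side s = 0.14 m; corners in marker frame (Z=0):
  M0 = (-0.0700, +0.0700, 0)
  M1 = (+0.0700, +0.0700, 0)
  M2 = (+0.0700, -0.0700, 0)
  M3 = (-0.0700, -0.0700, 0)
rvec = (0.4137, -0.0982, -0.0884), |rvec| = θ = 0.43429 rad = 24.883°
Rodrigues: sinθ=0.42076, 1−cosθ=0.09283; R = I + sinθ·[k]× + (1−cosθ)·[k]×²:
    [+0.99141 +0.06565 -0.11314]
    [-0.10564 +0.91192 -0.39655]
    [+0.07714 +0.40509 +0.91102]
t = (0.1812, 0.1235, 0.6765) m
M0: Pc = R·M0+t = (+0.11640, +0.19473, +0.69946); u = 554.8·(+0.11640)/0.69946 + 308.2 = 400.5247, v = 554.3·(+0.19473)/0.69946 + 256.9 = 411.2175
M1: Pc = R·M1+t = (+0.25519, +0.17994, +0.71026); u = 554.8·(+0.25519)/0.71026 + 308.2 = 507.5389, v = 554.3·(+0.17994)/0.71026 + 256.9 = 397.3286
M2: Pc = R·M2+t = (+0.24600, +0.05227, +0.65354); u = 554.8·(+0.24600)/0.65354 + 308.2 = 517.0344, v = 554.3·(+0.05227)/0.65354 + 256.9 = 301.2333
M3: Pc = R·M3+t = (+0.10721, +0.06706, +0.64274); u = 554.8·(+0.10721)/0.64274 + 308.2 = 400.7374, v = 554.3·(+0.06706)/0.64274 + 256.9 = 314.7330

c0=(400.52, 411.22) c1=(507.54, 397.33) c2=(517.03, 301.23) c3=(400.74, 314.73)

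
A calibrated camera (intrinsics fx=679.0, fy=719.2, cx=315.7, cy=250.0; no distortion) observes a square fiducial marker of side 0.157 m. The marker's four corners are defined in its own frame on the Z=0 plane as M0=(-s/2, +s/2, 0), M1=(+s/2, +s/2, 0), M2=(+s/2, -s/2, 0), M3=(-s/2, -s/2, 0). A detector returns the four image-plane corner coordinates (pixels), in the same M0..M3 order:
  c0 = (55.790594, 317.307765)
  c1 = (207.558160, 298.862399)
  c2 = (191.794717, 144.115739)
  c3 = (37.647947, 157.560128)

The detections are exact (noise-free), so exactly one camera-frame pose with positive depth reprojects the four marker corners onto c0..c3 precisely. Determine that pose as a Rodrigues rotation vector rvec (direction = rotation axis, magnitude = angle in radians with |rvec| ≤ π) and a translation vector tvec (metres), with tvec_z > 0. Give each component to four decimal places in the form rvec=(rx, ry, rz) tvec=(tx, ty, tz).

rvec=(0.0466, -0.1536, -0.1024) tvec=(-0.2013, -0.0201, 0.7148)

Intrinsics K: fx=679.0, fy=719.2, cx=315.7, cy=250.0
Marker side s = 0.157 m; corners in marker frame (Z=0):
  M0 = (-0.0785, +0.0785, 0)
  M1 = (+0.0785, +0.0785, 0)
  M2 = (+0.0785, -0.0785, 0)
  M3 = (-0.0785, -0.0785, 0)
Detected image corners:
  c0 = (55.790594, 317.307765) px
  c1 = (207.558160, 298.862399) px
  c2 = (191.794717, 144.115739) px
  c3 = (37.647947, 157.560128) px
Planar DLT: solve 8×8 A·h = b for H (H[2,2]=1):
  H  [+1000.10700 +117.19097 +124.51054]
  H  [-53.40973 +1018.69791 +229.79758]
  H  [+0.21025 +0.07577 +1.00000]
B = K⁻¹H; ‖b₁‖=1.398917, ‖b₂‖=1.398917; λ = 2/(‖b₁‖+‖b₂‖) = 0.714839, sign → tz>0 ⇒ λ=+0.714839
r₁ = λ·B[:,0] = (+0.98301,-0.10533,+0.15030); r₂ = λ·B[:,1] = (+0.09819,+0.99369,+0.05416)
r₃ = r₁×r₂ = (-0.15505,-0.03849,+0.98716); SVD([r₁ r₂ r₃]) → R = UVᵀ:
  R  [+0.98301 +0.09819 -0.15505]
  R  [-0.10533 +0.99369 -0.03849]
  R  [+0.15030 +0.05416 +0.98716]
t = (-0.20128, -0.02008, +0.71484) m
tr R = 2.963863; θ = arccos((tr R − 1)/2) = 0.190386 rad = 10.908°
axis k = ((R−Rᵀ)₃₂, (R−Rᵀ)₁₃, (R−Rᵀ)₂₁) / (2 sinθ) = (+0.244799, -0.806787, -0.537744)
rvec = θ·k = (+0.046606, -0.153601, -0.102379)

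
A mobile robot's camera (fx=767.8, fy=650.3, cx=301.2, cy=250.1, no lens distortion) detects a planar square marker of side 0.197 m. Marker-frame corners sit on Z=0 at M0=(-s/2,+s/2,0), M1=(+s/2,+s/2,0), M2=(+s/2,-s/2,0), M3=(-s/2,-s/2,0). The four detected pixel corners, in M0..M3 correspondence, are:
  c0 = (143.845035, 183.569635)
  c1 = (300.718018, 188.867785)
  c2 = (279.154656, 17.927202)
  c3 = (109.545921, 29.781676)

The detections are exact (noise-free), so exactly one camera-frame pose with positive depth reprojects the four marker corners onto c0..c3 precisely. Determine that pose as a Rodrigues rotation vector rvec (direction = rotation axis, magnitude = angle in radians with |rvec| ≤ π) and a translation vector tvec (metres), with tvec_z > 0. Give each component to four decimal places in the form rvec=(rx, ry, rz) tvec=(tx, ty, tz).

Intrinsics K: fx=767.8, fy=650.3, cx=301.2, cy=250.1
Marker side s = 0.197 m; corners in marker frame (Z=0):
  M0 = (-0.0985, +0.0985, 0)
  M1 = (+0.0985, +0.0985, 0)
  M2 = (+0.0985, -0.0985, 0)
  M3 = (-0.0985, -0.0985, 0)
Detected image corners:
  c0 = (143.845035, 183.569635) px
  c1 = (300.718018, 188.867785) px
  c2 = (279.154656, 17.927202) px
  c3 = (109.545921, 29.781676) px
Planar DLT: solve 8×8 A·h = b for H (H[2,2]=1):
  H  [+717.41951 +244.72315 +204.75220]
  H  [-69.85173 +872.98578 +109.00870]
  H  [-0.52644 +0.48611 +1.00000]
B = K⁻¹H; ‖b₁‖=1.260093, ‖b₂‖=1.260093; λ = 2/(‖b₁‖+‖b₂‖) = 0.793592, sign → tz>0 ⇒ λ=+0.793592
r₁ = λ·B[:,0] = (+0.90541,+0.07543,-0.41778); r₂ = λ·B[:,1] = (+0.10161,+0.91698,+0.38577)
r₃ = r₁×r₂ = (+0.41220,-0.39173,+0.82258); SVD([r₁ r₂ r₃]) → R = UVᵀ:
  R  [+0.90541 +0.10161 +0.41220]
  R  [+0.07543 +0.91698 -0.39173]
  R  [-0.41778 +0.38577 +0.82258]
t = (-0.09969, -0.17218, +0.79359) m
tr R = 2.644973; θ = arccos((tr R − 1)/2) = 0.605027 rad = 34.666°
axis k = ((R−Rᵀ)₃₂, (R−Rᵀ)₁₃, (R−Rᵀ)₂₁) / (2 sinθ) = (+0.683479, +0.729608, -0.023012)
rvec = θ·k = (+0.413523, +0.441433, -0.013923)

rvec=(0.4135, 0.4414, -0.0139) tvec=(-0.0997, -0.1722, 0.7936)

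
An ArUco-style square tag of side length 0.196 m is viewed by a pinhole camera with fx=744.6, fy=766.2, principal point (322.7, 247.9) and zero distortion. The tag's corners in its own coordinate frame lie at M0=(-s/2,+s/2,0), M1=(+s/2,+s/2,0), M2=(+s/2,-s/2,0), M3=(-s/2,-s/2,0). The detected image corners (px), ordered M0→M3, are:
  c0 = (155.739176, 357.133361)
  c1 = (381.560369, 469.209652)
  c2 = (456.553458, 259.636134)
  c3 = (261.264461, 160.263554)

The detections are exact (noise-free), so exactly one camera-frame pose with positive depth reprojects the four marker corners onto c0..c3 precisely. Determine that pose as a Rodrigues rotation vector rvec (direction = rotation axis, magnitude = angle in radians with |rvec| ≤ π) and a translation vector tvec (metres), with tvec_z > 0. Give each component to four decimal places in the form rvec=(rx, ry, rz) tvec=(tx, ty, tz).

Intrinsics K: fx=744.6, fy=766.2, cx=322.7, cy=247.9
Marker side s = 0.196 m; corners in marker frame (Z=0):
  M0 = (-0.0980, +0.0980, 0)
  M1 = (+0.0980, +0.0980, 0)
  M2 = (+0.0980, -0.0980, 0)
  M3 = (-0.0980, -0.0980, 0)
Detected image corners:
  c0 = (155.739176, 357.133361) px
  c1 = (381.560369, 469.209652) px
  c2 = (456.553458, 259.636134) px
  c3 = (261.264461, 160.263554) px
Planar DLT: solve 8×8 A·h = b for H (H[2,2]=1):
  H  [+1085.71220 -684.98597 +317.50561]
  H  [+553.93675 +813.71511 +304.70308]
  H  [+0.05393 -0.71672 +1.00000]
B = K⁻¹H; ‖b₁‖=1.599734, ‖b₂‖=1.599734; λ = 2/(‖b₁‖+‖b₂‖) = 0.625104, sign → tz>0 ⇒ λ=+0.625104
r₁ = λ·B[:,0] = (+0.89686,+0.44102,+0.03371); r₂ = λ·B[:,1] = (-0.38089,+0.80883,-0.44802)
r₃ = r₁×r₂ = (-0.22486,+0.38898,+0.89339); SVD([r₁ r₂ r₃]) → R = UVᵀ:
  R  [+0.89686 -0.38089 -0.22486]
  R  [+0.44102 +0.80883 +0.38898]
  R  [+0.03371 -0.44802 +0.89339]
t = (-0.00436, +0.04634, +0.62510) m
tr R = 2.599074; θ = arccos((tr R − 1)/2) = 0.644273 rad = 36.914°
axis k = ((R−Rᵀ)₃₂, (R−Rᵀ)₁₃, (R−Rᵀ)₂₁) / (2 sinθ) = (-0.696783, -0.215252, +0.684222)
rvec = θ·k = (-0.448918, -0.138681, +0.440826)

rvec=(-0.4489, -0.1387, 0.4408) tvec=(-0.0044, 0.0463, 0.6251)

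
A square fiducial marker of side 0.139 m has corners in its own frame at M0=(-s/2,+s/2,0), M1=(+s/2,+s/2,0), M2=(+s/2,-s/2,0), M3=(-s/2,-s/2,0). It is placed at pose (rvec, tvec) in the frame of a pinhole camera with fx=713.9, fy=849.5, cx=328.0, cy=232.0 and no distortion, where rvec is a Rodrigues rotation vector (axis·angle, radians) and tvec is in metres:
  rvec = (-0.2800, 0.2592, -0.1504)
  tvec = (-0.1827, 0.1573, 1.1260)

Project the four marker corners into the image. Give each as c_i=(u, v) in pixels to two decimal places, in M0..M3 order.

Intrinsics K: fx=713.9, fy=849.5, cx=328.0, cy=232.0
Marker side s = 0.139 m; corners in marker frame (Z=0):
  M0 = (-0.0695, +0.0695, 0)
  M1 = (+0.0695, +0.0695, 0)
  M2 = (+0.0695, -0.0695, 0)
  M3 = (-0.0695, -0.0695, 0)
rvec = (-0.2800, 0.2592, -0.1504), |rvec| = θ = 0.41013 rad = 23.499°
Rodrigues: sinθ=0.39873, 1−cosθ=0.08293; R = I + sinθ·[k]× + (1−cosθ)·[k]×²:
    [+0.95572 +0.11044 +0.27276]
    [-0.18200 +0.95019 +0.25300]
    [-0.23123 -0.29144 +0.92822]
t = (-0.1827, 0.1573, 1.1260) m
M0: Pc = R·M0+t = (-0.24145, +0.23599, +1.12182); u = 713.9·(-0.24145)/1.12182 + 328.0 = 174.3479, v = 849.5·(+0.23599)/1.12182 + 232.0 = 410.7026
M1: Pc = R·M1+t = (-0.10860, +0.21069, +1.08967); u = 713.9·(-0.10860)/1.08967 + 328.0 = 256.8495, v = 849.5·(+0.21069)/1.08967 + 232.0 = 396.2515
M2: Pc = R·M2+t = (-0.12395, +0.07861, +1.13018); u = 713.9·(-0.12395)/1.13018 + 328.0 = 249.7033, v = 849.5·(+0.07861)/1.13018 + 232.0 = 291.0888
M3: Pc = R·M3+t = (-0.25680, +0.10391, +1.16233); u = 713.9·(-0.25680)/1.16233 + 328.0 = 170.2746, v = 849.5·(+0.10391)/1.16233 + 232.0 = 307.9444

c0=(174.35, 410.70) c1=(256.85, 396.25) c2=(249.70, 291.09) c3=(170.27, 307.94)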